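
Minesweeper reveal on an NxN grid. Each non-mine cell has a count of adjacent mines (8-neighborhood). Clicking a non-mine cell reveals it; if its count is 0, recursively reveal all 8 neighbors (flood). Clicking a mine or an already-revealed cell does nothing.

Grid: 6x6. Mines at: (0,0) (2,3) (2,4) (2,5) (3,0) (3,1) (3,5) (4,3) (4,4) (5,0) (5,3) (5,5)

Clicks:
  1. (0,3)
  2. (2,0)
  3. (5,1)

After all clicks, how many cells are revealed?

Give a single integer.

Click 1 (0,3) count=0: revealed 10 new [(0,1) (0,2) (0,3) (0,4) (0,5) (1,1) (1,2) (1,3) (1,4) (1,5)] -> total=10
Click 2 (2,0) count=2: revealed 1 new [(2,0)] -> total=11
Click 3 (5,1) count=1: revealed 1 new [(5,1)] -> total=12

Answer: 12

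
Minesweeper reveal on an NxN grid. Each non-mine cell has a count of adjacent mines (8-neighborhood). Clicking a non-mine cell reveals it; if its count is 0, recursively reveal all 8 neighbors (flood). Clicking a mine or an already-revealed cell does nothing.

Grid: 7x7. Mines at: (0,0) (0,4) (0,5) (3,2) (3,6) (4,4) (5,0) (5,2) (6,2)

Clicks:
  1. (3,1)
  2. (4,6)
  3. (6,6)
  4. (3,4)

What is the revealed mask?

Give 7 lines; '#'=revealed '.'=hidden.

Click 1 (3,1) count=1: revealed 1 new [(3,1)] -> total=1
Click 2 (4,6) count=1: revealed 1 new [(4,6)] -> total=2
Click 3 (6,6) count=0: revealed 9 new [(4,5) (5,3) (5,4) (5,5) (5,6) (6,3) (6,4) (6,5) (6,6)] -> total=11
Click 4 (3,4) count=1: revealed 1 new [(3,4)] -> total=12

Answer: .......
.......
.......
.#..#..
.....##
...####
...####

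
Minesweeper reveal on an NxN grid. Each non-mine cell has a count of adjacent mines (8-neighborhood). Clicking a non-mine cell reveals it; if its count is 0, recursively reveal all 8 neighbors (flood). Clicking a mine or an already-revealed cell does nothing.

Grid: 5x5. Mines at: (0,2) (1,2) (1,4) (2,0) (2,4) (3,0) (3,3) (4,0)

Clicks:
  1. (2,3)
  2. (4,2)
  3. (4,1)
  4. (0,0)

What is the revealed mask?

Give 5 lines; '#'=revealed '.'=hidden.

Click 1 (2,3) count=4: revealed 1 new [(2,3)] -> total=1
Click 2 (4,2) count=1: revealed 1 new [(4,2)] -> total=2
Click 3 (4,1) count=2: revealed 1 new [(4,1)] -> total=3
Click 4 (0,0) count=0: revealed 4 new [(0,0) (0,1) (1,0) (1,1)] -> total=7

Answer: ##...
##...
...#.
.....
.##..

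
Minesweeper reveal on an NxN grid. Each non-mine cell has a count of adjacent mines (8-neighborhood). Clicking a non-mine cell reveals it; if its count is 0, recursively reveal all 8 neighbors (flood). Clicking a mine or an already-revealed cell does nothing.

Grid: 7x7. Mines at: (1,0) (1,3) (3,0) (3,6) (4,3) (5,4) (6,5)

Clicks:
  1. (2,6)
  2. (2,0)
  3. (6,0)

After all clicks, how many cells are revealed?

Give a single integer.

Answer: 13

Derivation:
Click 1 (2,6) count=1: revealed 1 new [(2,6)] -> total=1
Click 2 (2,0) count=2: revealed 1 new [(2,0)] -> total=2
Click 3 (6,0) count=0: revealed 11 new [(4,0) (4,1) (4,2) (5,0) (5,1) (5,2) (5,3) (6,0) (6,1) (6,2) (6,3)] -> total=13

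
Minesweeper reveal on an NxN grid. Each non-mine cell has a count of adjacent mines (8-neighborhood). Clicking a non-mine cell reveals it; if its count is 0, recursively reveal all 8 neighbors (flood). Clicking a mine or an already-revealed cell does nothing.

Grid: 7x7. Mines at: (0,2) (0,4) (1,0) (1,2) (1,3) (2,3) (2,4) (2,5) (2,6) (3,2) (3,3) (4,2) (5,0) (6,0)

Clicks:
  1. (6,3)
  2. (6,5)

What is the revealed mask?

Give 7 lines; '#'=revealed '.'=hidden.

Answer: .......
.......
.......
....###
...####
.######
.######

Derivation:
Click 1 (6,3) count=0: revealed 19 new [(3,4) (3,5) (3,6) (4,3) (4,4) (4,5) (4,6) (5,1) (5,2) (5,3) (5,4) (5,5) (5,6) (6,1) (6,2) (6,3) (6,4) (6,5) (6,6)] -> total=19
Click 2 (6,5) count=0: revealed 0 new [(none)] -> total=19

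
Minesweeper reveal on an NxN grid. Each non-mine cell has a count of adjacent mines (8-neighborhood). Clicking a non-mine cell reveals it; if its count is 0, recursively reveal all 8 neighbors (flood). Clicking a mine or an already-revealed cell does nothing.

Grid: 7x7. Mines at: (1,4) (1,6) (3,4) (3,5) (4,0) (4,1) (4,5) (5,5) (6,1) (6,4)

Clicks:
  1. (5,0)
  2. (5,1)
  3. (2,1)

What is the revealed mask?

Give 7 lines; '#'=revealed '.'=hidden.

Answer: ####...
####...
####...
####...
.......
##.....
.......

Derivation:
Click 1 (5,0) count=3: revealed 1 new [(5,0)] -> total=1
Click 2 (5,1) count=3: revealed 1 new [(5,1)] -> total=2
Click 3 (2,1) count=0: revealed 16 new [(0,0) (0,1) (0,2) (0,3) (1,0) (1,1) (1,2) (1,3) (2,0) (2,1) (2,2) (2,3) (3,0) (3,1) (3,2) (3,3)] -> total=18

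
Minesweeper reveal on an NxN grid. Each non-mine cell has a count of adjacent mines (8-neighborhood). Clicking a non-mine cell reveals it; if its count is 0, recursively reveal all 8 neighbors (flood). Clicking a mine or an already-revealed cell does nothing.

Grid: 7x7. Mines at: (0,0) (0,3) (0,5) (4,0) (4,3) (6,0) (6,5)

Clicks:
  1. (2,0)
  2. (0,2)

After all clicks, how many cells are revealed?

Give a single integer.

Click 1 (2,0) count=0: revealed 27 new [(1,0) (1,1) (1,2) (1,3) (1,4) (1,5) (1,6) (2,0) (2,1) (2,2) (2,3) (2,4) (2,5) (2,6) (3,0) (3,1) (3,2) (3,3) (3,4) (3,5) (3,6) (4,4) (4,5) (4,6) (5,4) (5,5) (5,6)] -> total=27
Click 2 (0,2) count=1: revealed 1 new [(0,2)] -> total=28

Answer: 28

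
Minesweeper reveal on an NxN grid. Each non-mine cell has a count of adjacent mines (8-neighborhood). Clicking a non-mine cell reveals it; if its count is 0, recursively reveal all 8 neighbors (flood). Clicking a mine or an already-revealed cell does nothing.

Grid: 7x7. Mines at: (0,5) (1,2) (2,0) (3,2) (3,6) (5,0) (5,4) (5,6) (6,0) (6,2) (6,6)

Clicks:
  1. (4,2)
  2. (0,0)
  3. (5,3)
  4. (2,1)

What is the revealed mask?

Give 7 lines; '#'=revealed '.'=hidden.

Click 1 (4,2) count=1: revealed 1 new [(4,2)] -> total=1
Click 2 (0,0) count=0: revealed 4 new [(0,0) (0,1) (1,0) (1,1)] -> total=5
Click 3 (5,3) count=2: revealed 1 new [(5,3)] -> total=6
Click 4 (2,1) count=3: revealed 1 new [(2,1)] -> total=7

Answer: ##.....
##.....
.#.....
.......
..#....
...#...
.......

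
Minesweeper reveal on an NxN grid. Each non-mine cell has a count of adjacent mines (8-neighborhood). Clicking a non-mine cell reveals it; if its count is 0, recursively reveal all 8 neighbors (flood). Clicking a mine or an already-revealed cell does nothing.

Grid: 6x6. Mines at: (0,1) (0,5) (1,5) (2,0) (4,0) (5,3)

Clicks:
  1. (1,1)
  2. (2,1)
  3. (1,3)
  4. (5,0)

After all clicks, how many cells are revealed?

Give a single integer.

Click 1 (1,1) count=2: revealed 1 new [(1,1)] -> total=1
Click 2 (2,1) count=1: revealed 1 new [(2,1)] -> total=2
Click 3 (1,3) count=0: revealed 22 new [(0,2) (0,3) (0,4) (1,2) (1,3) (1,4) (2,2) (2,3) (2,4) (2,5) (3,1) (3,2) (3,3) (3,4) (3,5) (4,1) (4,2) (4,3) (4,4) (4,5) (5,4) (5,5)] -> total=24
Click 4 (5,0) count=1: revealed 1 new [(5,0)] -> total=25

Answer: 25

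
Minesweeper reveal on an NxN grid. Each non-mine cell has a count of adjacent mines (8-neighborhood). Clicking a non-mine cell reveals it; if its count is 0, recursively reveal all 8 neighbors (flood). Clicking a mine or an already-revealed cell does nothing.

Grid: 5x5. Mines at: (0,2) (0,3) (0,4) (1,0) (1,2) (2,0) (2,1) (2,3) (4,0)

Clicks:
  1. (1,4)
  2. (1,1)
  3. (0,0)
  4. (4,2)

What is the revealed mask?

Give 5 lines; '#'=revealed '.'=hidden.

Click 1 (1,4) count=3: revealed 1 new [(1,4)] -> total=1
Click 2 (1,1) count=5: revealed 1 new [(1,1)] -> total=2
Click 3 (0,0) count=1: revealed 1 new [(0,0)] -> total=3
Click 4 (4,2) count=0: revealed 8 new [(3,1) (3,2) (3,3) (3,4) (4,1) (4,2) (4,3) (4,4)] -> total=11

Answer: #....
.#..#
.....
.####
.####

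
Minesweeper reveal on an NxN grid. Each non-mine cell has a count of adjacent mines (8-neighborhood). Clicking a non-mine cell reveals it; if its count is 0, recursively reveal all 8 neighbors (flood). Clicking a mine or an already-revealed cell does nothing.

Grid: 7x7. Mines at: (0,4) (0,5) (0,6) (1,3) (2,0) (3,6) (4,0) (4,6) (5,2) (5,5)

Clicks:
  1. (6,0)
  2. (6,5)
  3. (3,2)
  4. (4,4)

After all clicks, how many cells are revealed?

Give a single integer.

Answer: 20

Derivation:
Click 1 (6,0) count=0: revealed 4 new [(5,0) (5,1) (6,0) (6,1)] -> total=4
Click 2 (6,5) count=1: revealed 1 new [(6,5)] -> total=5
Click 3 (3,2) count=0: revealed 15 new [(2,1) (2,2) (2,3) (2,4) (2,5) (3,1) (3,2) (3,3) (3,4) (3,5) (4,1) (4,2) (4,3) (4,4) (4,5)] -> total=20
Click 4 (4,4) count=1: revealed 0 new [(none)] -> total=20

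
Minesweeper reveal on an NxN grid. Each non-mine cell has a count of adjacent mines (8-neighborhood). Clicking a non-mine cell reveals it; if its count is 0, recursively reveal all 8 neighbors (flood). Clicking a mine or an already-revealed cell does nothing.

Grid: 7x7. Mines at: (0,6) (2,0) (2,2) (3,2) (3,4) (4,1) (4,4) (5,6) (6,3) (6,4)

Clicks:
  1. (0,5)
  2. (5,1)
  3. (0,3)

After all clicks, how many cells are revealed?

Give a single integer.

Answer: 16

Derivation:
Click 1 (0,5) count=1: revealed 1 new [(0,5)] -> total=1
Click 2 (5,1) count=1: revealed 1 new [(5,1)] -> total=2
Click 3 (0,3) count=0: revealed 14 new [(0,0) (0,1) (0,2) (0,3) (0,4) (1,0) (1,1) (1,2) (1,3) (1,4) (1,5) (2,3) (2,4) (2,5)] -> total=16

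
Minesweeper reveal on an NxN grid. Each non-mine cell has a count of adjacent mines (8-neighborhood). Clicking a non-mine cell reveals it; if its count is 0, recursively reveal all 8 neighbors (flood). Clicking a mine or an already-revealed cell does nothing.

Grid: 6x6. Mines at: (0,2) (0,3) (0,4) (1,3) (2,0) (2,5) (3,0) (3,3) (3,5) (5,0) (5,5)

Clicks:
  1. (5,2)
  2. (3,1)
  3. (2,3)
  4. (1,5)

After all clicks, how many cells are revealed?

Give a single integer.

Click 1 (5,2) count=0: revealed 8 new [(4,1) (4,2) (4,3) (4,4) (5,1) (5,2) (5,3) (5,4)] -> total=8
Click 2 (3,1) count=2: revealed 1 new [(3,1)] -> total=9
Click 3 (2,3) count=2: revealed 1 new [(2,3)] -> total=10
Click 4 (1,5) count=2: revealed 1 new [(1,5)] -> total=11

Answer: 11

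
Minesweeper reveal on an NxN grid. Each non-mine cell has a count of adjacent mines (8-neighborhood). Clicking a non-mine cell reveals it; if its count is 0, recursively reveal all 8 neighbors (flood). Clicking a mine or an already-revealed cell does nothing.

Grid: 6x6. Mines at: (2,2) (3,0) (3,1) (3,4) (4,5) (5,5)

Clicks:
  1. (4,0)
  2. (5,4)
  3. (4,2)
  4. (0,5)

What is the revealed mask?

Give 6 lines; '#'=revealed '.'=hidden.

Answer: ######
######
##.###
......
#.#...
....#.

Derivation:
Click 1 (4,0) count=2: revealed 1 new [(4,0)] -> total=1
Click 2 (5,4) count=2: revealed 1 new [(5,4)] -> total=2
Click 3 (4,2) count=1: revealed 1 new [(4,2)] -> total=3
Click 4 (0,5) count=0: revealed 17 new [(0,0) (0,1) (0,2) (0,3) (0,4) (0,5) (1,0) (1,1) (1,2) (1,3) (1,4) (1,5) (2,0) (2,1) (2,3) (2,4) (2,5)] -> total=20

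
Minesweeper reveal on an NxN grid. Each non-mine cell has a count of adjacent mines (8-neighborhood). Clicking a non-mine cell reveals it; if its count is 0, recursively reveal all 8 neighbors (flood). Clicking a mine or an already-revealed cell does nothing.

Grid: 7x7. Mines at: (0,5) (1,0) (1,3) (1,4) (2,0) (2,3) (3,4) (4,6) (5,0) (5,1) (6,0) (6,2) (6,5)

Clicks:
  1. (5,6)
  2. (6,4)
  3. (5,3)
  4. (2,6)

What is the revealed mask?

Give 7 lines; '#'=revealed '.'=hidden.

Click 1 (5,6) count=2: revealed 1 new [(5,6)] -> total=1
Click 2 (6,4) count=1: revealed 1 new [(6,4)] -> total=2
Click 3 (5,3) count=1: revealed 1 new [(5,3)] -> total=3
Click 4 (2,6) count=0: revealed 6 new [(1,5) (1,6) (2,5) (2,6) (3,5) (3,6)] -> total=9

Answer: .......
.....##
.....##
.....##
.......
...#..#
....#..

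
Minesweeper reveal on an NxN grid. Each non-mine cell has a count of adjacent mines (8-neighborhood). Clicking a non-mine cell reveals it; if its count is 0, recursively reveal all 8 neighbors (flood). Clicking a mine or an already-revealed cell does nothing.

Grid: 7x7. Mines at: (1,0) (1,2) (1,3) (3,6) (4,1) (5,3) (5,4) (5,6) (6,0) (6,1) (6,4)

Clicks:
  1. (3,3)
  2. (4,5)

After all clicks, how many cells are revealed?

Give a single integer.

Click 1 (3,3) count=0: revealed 12 new [(2,2) (2,3) (2,4) (2,5) (3,2) (3,3) (3,4) (3,5) (4,2) (4,3) (4,4) (4,5)] -> total=12
Click 2 (4,5) count=3: revealed 0 new [(none)] -> total=12

Answer: 12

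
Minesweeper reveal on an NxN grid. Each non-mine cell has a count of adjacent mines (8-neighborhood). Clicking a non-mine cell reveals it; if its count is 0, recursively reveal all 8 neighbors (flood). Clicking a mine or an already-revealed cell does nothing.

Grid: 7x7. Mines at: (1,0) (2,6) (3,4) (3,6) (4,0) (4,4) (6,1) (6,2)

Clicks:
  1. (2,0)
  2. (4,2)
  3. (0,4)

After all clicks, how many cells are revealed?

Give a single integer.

Click 1 (2,0) count=1: revealed 1 new [(2,0)] -> total=1
Click 2 (4,2) count=0: revealed 26 new [(0,1) (0,2) (0,3) (0,4) (0,5) (0,6) (1,1) (1,2) (1,3) (1,4) (1,5) (1,6) (2,1) (2,2) (2,3) (2,4) (2,5) (3,1) (3,2) (3,3) (4,1) (4,2) (4,3) (5,1) (5,2) (5,3)] -> total=27
Click 3 (0,4) count=0: revealed 0 new [(none)] -> total=27

Answer: 27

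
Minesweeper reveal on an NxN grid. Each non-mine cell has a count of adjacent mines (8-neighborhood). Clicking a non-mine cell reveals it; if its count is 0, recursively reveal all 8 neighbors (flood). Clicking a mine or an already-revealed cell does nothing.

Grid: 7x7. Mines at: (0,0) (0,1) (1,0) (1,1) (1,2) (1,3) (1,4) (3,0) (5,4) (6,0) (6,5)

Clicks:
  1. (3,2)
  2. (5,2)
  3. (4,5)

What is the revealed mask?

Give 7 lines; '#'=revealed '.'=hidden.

Click 1 (3,2) count=0: revealed 30 new [(0,5) (0,6) (1,5) (1,6) (2,1) (2,2) (2,3) (2,4) (2,5) (2,6) (3,1) (3,2) (3,3) (3,4) (3,5) (3,6) (4,1) (4,2) (4,3) (4,4) (4,5) (4,6) (5,1) (5,2) (5,3) (5,5) (5,6) (6,1) (6,2) (6,3)] -> total=30
Click 2 (5,2) count=0: revealed 0 new [(none)] -> total=30
Click 3 (4,5) count=1: revealed 0 new [(none)] -> total=30

Answer: .....##
.....##
.######
.######
.######
.###.##
.###...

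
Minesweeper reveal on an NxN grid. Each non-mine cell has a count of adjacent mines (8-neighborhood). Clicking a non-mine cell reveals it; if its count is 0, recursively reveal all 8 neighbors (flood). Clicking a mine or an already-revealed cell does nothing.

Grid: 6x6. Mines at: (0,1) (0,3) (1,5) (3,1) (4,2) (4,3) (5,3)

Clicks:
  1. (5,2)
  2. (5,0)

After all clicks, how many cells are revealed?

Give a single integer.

Click 1 (5,2) count=3: revealed 1 new [(5,2)] -> total=1
Click 2 (5,0) count=0: revealed 4 new [(4,0) (4,1) (5,0) (5,1)] -> total=5

Answer: 5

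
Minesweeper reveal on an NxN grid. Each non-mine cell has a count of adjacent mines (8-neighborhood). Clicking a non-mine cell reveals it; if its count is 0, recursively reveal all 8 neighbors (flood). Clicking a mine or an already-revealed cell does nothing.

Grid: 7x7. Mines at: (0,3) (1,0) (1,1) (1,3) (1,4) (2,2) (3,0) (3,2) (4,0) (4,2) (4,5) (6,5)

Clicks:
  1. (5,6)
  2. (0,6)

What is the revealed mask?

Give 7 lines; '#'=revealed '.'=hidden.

Click 1 (5,6) count=2: revealed 1 new [(5,6)] -> total=1
Click 2 (0,6) count=0: revealed 8 new [(0,5) (0,6) (1,5) (1,6) (2,5) (2,6) (3,5) (3,6)] -> total=9

Answer: .....##
.....##
.....##
.....##
.......
......#
.......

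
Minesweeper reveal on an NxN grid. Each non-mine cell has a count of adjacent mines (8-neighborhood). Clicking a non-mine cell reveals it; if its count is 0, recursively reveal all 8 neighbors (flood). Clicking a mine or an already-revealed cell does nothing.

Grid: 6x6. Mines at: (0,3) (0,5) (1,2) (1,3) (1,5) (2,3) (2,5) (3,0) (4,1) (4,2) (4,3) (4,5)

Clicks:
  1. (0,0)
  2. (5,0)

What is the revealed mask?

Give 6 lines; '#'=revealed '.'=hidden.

Click 1 (0,0) count=0: revealed 6 new [(0,0) (0,1) (1,0) (1,1) (2,0) (2,1)] -> total=6
Click 2 (5,0) count=1: revealed 1 new [(5,0)] -> total=7

Answer: ##....
##....
##....
......
......
#.....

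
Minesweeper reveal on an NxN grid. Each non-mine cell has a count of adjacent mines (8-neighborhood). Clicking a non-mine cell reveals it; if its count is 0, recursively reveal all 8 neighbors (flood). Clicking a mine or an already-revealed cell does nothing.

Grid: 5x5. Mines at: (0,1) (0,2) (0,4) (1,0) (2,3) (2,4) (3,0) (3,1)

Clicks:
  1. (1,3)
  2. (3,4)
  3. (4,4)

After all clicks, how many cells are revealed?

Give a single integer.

Click 1 (1,3) count=4: revealed 1 new [(1,3)] -> total=1
Click 2 (3,4) count=2: revealed 1 new [(3,4)] -> total=2
Click 3 (4,4) count=0: revealed 5 new [(3,2) (3,3) (4,2) (4,3) (4,4)] -> total=7

Answer: 7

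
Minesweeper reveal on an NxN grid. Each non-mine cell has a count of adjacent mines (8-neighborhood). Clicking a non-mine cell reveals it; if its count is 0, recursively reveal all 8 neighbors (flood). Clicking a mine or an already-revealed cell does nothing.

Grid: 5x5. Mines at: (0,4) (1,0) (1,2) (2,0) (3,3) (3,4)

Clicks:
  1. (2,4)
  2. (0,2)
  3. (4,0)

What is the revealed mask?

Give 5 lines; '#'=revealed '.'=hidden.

Answer: ..#..
.....
....#
###..
###..

Derivation:
Click 1 (2,4) count=2: revealed 1 new [(2,4)] -> total=1
Click 2 (0,2) count=1: revealed 1 new [(0,2)] -> total=2
Click 3 (4,0) count=0: revealed 6 new [(3,0) (3,1) (3,2) (4,0) (4,1) (4,2)] -> total=8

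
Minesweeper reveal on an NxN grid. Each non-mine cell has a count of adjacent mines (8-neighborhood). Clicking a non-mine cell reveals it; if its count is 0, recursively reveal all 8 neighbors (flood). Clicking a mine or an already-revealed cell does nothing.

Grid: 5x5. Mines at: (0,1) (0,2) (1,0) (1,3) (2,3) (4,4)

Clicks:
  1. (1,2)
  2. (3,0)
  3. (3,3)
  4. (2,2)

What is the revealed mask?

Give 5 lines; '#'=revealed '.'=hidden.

Click 1 (1,2) count=4: revealed 1 new [(1,2)] -> total=1
Click 2 (3,0) count=0: revealed 11 new [(2,0) (2,1) (2,2) (3,0) (3,1) (3,2) (3,3) (4,0) (4,1) (4,2) (4,3)] -> total=12
Click 3 (3,3) count=2: revealed 0 new [(none)] -> total=12
Click 4 (2,2) count=2: revealed 0 new [(none)] -> total=12

Answer: .....
..#..
###..
####.
####.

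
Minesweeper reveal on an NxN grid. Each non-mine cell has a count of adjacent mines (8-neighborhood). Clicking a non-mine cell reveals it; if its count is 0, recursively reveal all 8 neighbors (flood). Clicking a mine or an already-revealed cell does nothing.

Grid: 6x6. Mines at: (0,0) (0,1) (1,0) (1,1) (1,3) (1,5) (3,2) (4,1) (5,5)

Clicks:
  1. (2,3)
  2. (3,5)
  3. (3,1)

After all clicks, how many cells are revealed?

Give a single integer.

Click 1 (2,3) count=2: revealed 1 new [(2,3)] -> total=1
Click 2 (3,5) count=0: revealed 8 new [(2,4) (2,5) (3,3) (3,4) (3,5) (4,3) (4,4) (4,5)] -> total=9
Click 3 (3,1) count=2: revealed 1 new [(3,1)] -> total=10

Answer: 10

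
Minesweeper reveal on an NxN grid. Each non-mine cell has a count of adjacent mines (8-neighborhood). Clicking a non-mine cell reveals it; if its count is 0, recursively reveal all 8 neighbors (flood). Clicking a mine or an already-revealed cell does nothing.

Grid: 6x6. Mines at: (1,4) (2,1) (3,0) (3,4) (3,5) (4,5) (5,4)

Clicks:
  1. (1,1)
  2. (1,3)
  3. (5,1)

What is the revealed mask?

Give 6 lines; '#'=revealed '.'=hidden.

Answer: ......
.#.#..
......
.###..
####..
####..

Derivation:
Click 1 (1,1) count=1: revealed 1 new [(1,1)] -> total=1
Click 2 (1,3) count=1: revealed 1 new [(1,3)] -> total=2
Click 3 (5,1) count=0: revealed 11 new [(3,1) (3,2) (3,3) (4,0) (4,1) (4,2) (4,3) (5,0) (5,1) (5,2) (5,3)] -> total=13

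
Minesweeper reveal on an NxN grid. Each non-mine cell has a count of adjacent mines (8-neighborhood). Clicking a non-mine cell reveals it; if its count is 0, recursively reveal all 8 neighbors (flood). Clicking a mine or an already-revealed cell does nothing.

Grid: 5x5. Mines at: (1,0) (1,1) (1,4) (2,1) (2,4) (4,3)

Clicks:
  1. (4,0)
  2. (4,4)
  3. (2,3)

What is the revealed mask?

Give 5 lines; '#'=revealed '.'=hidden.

Click 1 (4,0) count=0: revealed 6 new [(3,0) (3,1) (3,2) (4,0) (4,1) (4,2)] -> total=6
Click 2 (4,4) count=1: revealed 1 new [(4,4)] -> total=7
Click 3 (2,3) count=2: revealed 1 new [(2,3)] -> total=8

Answer: .....
.....
...#.
###..
###.#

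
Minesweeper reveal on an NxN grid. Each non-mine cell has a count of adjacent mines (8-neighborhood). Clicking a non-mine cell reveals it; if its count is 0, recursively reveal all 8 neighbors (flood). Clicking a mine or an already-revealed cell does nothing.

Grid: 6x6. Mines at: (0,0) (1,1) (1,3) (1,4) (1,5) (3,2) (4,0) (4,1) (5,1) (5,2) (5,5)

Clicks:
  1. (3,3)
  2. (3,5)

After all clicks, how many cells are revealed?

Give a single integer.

Click 1 (3,3) count=1: revealed 1 new [(3,3)] -> total=1
Click 2 (3,5) count=0: revealed 8 new [(2,3) (2,4) (2,5) (3,4) (3,5) (4,3) (4,4) (4,5)] -> total=9

Answer: 9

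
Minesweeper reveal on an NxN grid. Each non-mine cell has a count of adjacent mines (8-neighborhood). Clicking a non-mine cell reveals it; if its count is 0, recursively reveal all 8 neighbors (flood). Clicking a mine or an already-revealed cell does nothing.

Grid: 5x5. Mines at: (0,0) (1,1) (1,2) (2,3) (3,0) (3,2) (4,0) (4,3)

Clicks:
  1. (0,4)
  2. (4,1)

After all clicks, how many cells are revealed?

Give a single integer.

Click 1 (0,4) count=0: revealed 4 new [(0,3) (0,4) (1,3) (1,4)] -> total=4
Click 2 (4,1) count=3: revealed 1 new [(4,1)] -> total=5

Answer: 5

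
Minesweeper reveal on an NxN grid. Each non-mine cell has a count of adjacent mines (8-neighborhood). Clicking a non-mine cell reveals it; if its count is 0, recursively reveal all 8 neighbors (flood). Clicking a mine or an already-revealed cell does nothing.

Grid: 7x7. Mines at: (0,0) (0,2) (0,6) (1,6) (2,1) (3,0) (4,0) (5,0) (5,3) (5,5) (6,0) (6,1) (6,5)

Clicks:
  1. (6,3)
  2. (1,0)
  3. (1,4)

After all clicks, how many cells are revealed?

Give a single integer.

Click 1 (6,3) count=1: revealed 1 new [(6,3)] -> total=1
Click 2 (1,0) count=2: revealed 1 new [(1,0)] -> total=2
Click 3 (1,4) count=0: revealed 22 new [(0,3) (0,4) (0,5) (1,2) (1,3) (1,4) (1,5) (2,2) (2,3) (2,4) (2,5) (2,6) (3,2) (3,3) (3,4) (3,5) (3,6) (4,2) (4,3) (4,4) (4,5) (4,6)] -> total=24

Answer: 24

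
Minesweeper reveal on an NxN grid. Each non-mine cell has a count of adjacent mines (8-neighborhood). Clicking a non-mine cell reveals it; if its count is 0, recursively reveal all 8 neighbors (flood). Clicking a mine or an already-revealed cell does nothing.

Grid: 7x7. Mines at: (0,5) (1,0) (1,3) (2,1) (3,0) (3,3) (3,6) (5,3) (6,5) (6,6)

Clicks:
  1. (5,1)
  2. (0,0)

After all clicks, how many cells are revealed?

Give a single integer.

Click 1 (5,1) count=0: revealed 9 new [(4,0) (4,1) (4,2) (5,0) (5,1) (5,2) (6,0) (6,1) (6,2)] -> total=9
Click 2 (0,0) count=1: revealed 1 new [(0,0)] -> total=10

Answer: 10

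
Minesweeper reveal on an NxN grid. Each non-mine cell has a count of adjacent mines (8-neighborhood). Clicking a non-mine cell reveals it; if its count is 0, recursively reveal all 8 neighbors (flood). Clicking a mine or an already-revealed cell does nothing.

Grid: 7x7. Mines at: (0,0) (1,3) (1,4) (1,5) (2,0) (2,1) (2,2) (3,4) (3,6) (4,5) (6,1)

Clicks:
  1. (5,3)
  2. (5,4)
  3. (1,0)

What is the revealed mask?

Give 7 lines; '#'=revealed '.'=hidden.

Answer: .......
#......
.......
####...
#####..
#######
..#####

Derivation:
Click 1 (5,3) count=0: revealed 21 new [(3,0) (3,1) (3,2) (3,3) (4,0) (4,1) (4,2) (4,3) (4,4) (5,0) (5,1) (5,2) (5,3) (5,4) (5,5) (5,6) (6,2) (6,3) (6,4) (6,5) (6,6)] -> total=21
Click 2 (5,4) count=1: revealed 0 new [(none)] -> total=21
Click 3 (1,0) count=3: revealed 1 new [(1,0)] -> total=22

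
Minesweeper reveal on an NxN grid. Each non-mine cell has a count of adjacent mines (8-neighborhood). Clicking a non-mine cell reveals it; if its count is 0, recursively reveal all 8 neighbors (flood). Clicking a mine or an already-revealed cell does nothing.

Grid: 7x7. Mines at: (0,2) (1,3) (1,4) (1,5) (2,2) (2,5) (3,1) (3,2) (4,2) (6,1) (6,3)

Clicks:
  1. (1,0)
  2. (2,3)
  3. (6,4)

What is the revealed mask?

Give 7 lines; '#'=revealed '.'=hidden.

Answer: ##.....
##.....
##.#...
.......
.......
.......
....#..

Derivation:
Click 1 (1,0) count=0: revealed 6 new [(0,0) (0,1) (1,0) (1,1) (2,0) (2,1)] -> total=6
Click 2 (2,3) count=4: revealed 1 new [(2,3)] -> total=7
Click 3 (6,4) count=1: revealed 1 new [(6,4)] -> total=8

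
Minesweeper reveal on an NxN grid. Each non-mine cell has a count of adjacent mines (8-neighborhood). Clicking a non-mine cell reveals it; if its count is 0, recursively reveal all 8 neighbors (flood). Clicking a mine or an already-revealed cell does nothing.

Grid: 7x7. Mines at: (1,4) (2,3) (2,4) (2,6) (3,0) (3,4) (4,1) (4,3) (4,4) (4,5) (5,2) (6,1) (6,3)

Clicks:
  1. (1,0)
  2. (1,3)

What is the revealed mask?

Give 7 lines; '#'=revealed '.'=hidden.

Click 1 (1,0) count=0: revealed 11 new [(0,0) (0,1) (0,2) (0,3) (1,0) (1,1) (1,2) (1,3) (2,0) (2,1) (2,2)] -> total=11
Click 2 (1,3) count=3: revealed 0 new [(none)] -> total=11

Answer: ####...
####...
###....
.......
.......
.......
.......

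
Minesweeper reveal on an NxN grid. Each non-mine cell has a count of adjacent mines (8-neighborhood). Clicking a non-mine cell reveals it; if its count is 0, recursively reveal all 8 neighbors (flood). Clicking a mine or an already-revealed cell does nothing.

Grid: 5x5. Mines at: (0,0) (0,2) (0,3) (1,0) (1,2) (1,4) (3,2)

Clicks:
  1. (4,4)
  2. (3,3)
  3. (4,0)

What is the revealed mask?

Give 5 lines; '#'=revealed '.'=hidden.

Click 1 (4,4) count=0: revealed 6 new [(2,3) (2,4) (3,3) (3,4) (4,3) (4,4)] -> total=6
Click 2 (3,3) count=1: revealed 0 new [(none)] -> total=6
Click 3 (4,0) count=0: revealed 6 new [(2,0) (2,1) (3,0) (3,1) (4,0) (4,1)] -> total=12

Answer: .....
.....
##.##
##.##
##.##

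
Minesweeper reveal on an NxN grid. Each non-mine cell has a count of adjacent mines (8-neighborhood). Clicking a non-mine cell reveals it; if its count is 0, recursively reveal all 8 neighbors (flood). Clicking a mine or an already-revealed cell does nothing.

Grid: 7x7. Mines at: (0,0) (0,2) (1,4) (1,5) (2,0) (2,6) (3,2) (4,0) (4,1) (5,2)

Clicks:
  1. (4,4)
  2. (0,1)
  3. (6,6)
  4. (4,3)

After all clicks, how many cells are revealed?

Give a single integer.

Click 1 (4,4) count=0: revealed 19 new [(2,3) (2,4) (2,5) (3,3) (3,4) (3,5) (3,6) (4,3) (4,4) (4,5) (4,6) (5,3) (5,4) (5,5) (5,6) (6,3) (6,4) (6,5) (6,6)] -> total=19
Click 2 (0,1) count=2: revealed 1 new [(0,1)] -> total=20
Click 3 (6,6) count=0: revealed 0 new [(none)] -> total=20
Click 4 (4,3) count=2: revealed 0 new [(none)] -> total=20

Answer: 20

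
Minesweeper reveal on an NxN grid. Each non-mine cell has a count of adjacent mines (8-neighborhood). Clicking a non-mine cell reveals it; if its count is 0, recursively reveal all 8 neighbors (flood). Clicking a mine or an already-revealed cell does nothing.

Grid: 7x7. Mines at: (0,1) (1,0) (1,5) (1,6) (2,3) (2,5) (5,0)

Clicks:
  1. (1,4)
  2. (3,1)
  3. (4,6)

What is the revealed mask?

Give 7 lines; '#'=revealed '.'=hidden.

Click 1 (1,4) count=3: revealed 1 new [(1,4)] -> total=1
Click 2 (3,1) count=0: revealed 29 new [(2,0) (2,1) (2,2) (3,0) (3,1) (3,2) (3,3) (3,4) (3,5) (3,6) (4,0) (4,1) (4,2) (4,3) (4,4) (4,5) (4,6) (5,1) (5,2) (5,3) (5,4) (5,5) (5,6) (6,1) (6,2) (6,3) (6,4) (6,5) (6,6)] -> total=30
Click 3 (4,6) count=0: revealed 0 new [(none)] -> total=30

Answer: .......
....#..
###....
#######
#######
.######
.######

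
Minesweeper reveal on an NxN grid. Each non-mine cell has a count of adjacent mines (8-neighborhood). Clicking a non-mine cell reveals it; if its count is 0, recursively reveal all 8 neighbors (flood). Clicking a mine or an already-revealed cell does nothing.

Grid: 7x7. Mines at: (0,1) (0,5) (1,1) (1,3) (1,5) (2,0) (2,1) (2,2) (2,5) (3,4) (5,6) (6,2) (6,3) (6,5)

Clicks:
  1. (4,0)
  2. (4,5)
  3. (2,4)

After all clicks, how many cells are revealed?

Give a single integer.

Click 1 (4,0) count=0: revealed 14 new [(3,0) (3,1) (3,2) (3,3) (4,0) (4,1) (4,2) (4,3) (5,0) (5,1) (5,2) (5,3) (6,0) (6,1)] -> total=14
Click 2 (4,5) count=2: revealed 1 new [(4,5)] -> total=15
Click 3 (2,4) count=4: revealed 1 new [(2,4)] -> total=16

Answer: 16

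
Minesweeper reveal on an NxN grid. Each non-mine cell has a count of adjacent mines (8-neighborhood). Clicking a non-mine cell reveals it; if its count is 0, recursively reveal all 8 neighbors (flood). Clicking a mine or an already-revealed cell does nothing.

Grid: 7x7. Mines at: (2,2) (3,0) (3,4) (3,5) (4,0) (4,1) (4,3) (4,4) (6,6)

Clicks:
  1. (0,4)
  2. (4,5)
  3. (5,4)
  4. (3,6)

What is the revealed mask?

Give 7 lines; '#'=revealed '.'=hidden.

Click 1 (0,4) count=0: revealed 20 new [(0,0) (0,1) (0,2) (0,3) (0,4) (0,5) (0,6) (1,0) (1,1) (1,2) (1,3) (1,4) (1,5) (1,6) (2,0) (2,1) (2,3) (2,4) (2,5) (2,6)] -> total=20
Click 2 (4,5) count=3: revealed 1 new [(4,5)] -> total=21
Click 3 (5,4) count=2: revealed 1 new [(5,4)] -> total=22
Click 4 (3,6) count=1: revealed 1 new [(3,6)] -> total=23

Answer: #######
#######
##.####
......#
.....#.
....#..
.......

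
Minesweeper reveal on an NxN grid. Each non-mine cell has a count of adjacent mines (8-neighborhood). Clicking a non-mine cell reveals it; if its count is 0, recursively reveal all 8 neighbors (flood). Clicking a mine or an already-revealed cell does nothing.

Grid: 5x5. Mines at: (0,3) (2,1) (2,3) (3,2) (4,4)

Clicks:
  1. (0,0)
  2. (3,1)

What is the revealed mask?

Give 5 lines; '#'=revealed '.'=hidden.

Click 1 (0,0) count=0: revealed 6 new [(0,0) (0,1) (0,2) (1,0) (1,1) (1,2)] -> total=6
Click 2 (3,1) count=2: revealed 1 new [(3,1)] -> total=7

Answer: ###..
###..
.....
.#...
.....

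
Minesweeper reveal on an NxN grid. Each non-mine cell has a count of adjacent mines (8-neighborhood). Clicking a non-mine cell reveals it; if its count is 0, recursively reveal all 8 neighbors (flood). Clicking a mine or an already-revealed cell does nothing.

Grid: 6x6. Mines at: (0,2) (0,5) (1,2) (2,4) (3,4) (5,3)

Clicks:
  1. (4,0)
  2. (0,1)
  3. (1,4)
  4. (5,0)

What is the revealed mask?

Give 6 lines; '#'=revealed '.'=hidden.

Click 1 (4,0) count=0: revealed 19 new [(0,0) (0,1) (1,0) (1,1) (2,0) (2,1) (2,2) (2,3) (3,0) (3,1) (3,2) (3,3) (4,0) (4,1) (4,2) (4,3) (5,0) (5,1) (5,2)] -> total=19
Click 2 (0,1) count=2: revealed 0 new [(none)] -> total=19
Click 3 (1,4) count=2: revealed 1 new [(1,4)] -> total=20
Click 4 (5,0) count=0: revealed 0 new [(none)] -> total=20

Answer: ##....
##..#.
####..
####..
####..
###...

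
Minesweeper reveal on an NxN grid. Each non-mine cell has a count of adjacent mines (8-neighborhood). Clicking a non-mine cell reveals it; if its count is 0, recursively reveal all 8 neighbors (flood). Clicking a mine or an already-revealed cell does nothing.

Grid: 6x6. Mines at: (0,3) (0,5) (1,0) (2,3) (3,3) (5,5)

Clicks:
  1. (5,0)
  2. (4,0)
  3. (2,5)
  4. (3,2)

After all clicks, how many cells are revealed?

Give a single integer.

Answer: 23

Derivation:
Click 1 (5,0) count=0: revealed 16 new [(2,0) (2,1) (2,2) (3,0) (3,1) (3,2) (4,0) (4,1) (4,2) (4,3) (4,4) (5,0) (5,1) (5,2) (5,3) (5,4)] -> total=16
Click 2 (4,0) count=0: revealed 0 new [(none)] -> total=16
Click 3 (2,5) count=0: revealed 7 new [(1,4) (1,5) (2,4) (2,5) (3,4) (3,5) (4,5)] -> total=23
Click 4 (3,2) count=2: revealed 0 new [(none)] -> total=23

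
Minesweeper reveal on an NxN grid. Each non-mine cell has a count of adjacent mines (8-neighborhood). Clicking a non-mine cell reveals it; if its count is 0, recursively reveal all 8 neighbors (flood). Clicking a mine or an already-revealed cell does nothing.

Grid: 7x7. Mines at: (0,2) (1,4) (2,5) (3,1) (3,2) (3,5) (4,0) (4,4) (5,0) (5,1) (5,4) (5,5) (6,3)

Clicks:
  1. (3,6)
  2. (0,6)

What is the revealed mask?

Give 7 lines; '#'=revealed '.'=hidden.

Answer: .....##
.....##
.......
......#
.......
.......
.......

Derivation:
Click 1 (3,6) count=2: revealed 1 new [(3,6)] -> total=1
Click 2 (0,6) count=0: revealed 4 new [(0,5) (0,6) (1,5) (1,6)] -> total=5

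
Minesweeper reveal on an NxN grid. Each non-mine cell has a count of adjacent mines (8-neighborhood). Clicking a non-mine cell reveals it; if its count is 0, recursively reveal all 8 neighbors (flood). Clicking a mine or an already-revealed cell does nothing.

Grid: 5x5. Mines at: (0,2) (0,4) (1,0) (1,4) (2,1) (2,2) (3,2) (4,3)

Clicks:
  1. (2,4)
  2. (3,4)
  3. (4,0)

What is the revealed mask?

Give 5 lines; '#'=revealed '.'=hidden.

Answer: .....
.....
....#
##..#
##...

Derivation:
Click 1 (2,4) count=1: revealed 1 new [(2,4)] -> total=1
Click 2 (3,4) count=1: revealed 1 new [(3,4)] -> total=2
Click 3 (4,0) count=0: revealed 4 new [(3,0) (3,1) (4,0) (4,1)] -> total=6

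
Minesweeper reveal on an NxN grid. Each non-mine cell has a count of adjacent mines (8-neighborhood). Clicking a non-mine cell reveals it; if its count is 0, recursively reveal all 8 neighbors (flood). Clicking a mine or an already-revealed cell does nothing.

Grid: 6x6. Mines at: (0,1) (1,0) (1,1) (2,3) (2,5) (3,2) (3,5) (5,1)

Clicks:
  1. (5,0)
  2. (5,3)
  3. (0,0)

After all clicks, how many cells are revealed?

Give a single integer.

Answer: 10

Derivation:
Click 1 (5,0) count=1: revealed 1 new [(5,0)] -> total=1
Click 2 (5,3) count=0: revealed 8 new [(4,2) (4,3) (4,4) (4,5) (5,2) (5,3) (5,4) (5,5)] -> total=9
Click 3 (0,0) count=3: revealed 1 new [(0,0)] -> total=10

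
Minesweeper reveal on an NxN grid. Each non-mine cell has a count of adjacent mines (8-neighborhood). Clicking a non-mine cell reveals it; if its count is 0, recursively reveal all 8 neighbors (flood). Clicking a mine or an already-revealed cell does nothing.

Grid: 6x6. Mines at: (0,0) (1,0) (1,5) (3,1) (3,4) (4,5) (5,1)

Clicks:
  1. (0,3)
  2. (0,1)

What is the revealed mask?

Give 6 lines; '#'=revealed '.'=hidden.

Click 1 (0,3) count=0: revealed 12 new [(0,1) (0,2) (0,3) (0,4) (1,1) (1,2) (1,3) (1,4) (2,1) (2,2) (2,3) (2,4)] -> total=12
Click 2 (0,1) count=2: revealed 0 new [(none)] -> total=12

Answer: .####.
.####.
.####.
......
......
......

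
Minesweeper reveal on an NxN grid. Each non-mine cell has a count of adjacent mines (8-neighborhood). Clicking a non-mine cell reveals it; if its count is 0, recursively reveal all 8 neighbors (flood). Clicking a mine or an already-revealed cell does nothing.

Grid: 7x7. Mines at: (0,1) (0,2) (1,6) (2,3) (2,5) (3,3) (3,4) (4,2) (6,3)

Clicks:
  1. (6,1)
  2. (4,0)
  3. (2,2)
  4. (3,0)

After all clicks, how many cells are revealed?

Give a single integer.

Click 1 (6,1) count=0: revealed 17 new [(1,0) (1,1) (1,2) (2,0) (2,1) (2,2) (3,0) (3,1) (3,2) (4,0) (4,1) (5,0) (5,1) (5,2) (6,0) (6,1) (6,2)] -> total=17
Click 2 (4,0) count=0: revealed 0 new [(none)] -> total=17
Click 3 (2,2) count=2: revealed 0 new [(none)] -> total=17
Click 4 (3,0) count=0: revealed 0 new [(none)] -> total=17

Answer: 17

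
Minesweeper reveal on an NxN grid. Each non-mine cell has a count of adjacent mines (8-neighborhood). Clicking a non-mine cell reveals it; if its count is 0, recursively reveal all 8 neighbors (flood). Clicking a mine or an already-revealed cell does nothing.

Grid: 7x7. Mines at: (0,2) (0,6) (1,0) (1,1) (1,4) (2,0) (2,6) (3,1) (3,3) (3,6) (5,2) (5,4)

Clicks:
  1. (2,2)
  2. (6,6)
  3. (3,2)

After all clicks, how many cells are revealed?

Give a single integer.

Click 1 (2,2) count=3: revealed 1 new [(2,2)] -> total=1
Click 2 (6,6) count=0: revealed 6 new [(4,5) (4,6) (5,5) (5,6) (6,5) (6,6)] -> total=7
Click 3 (3,2) count=2: revealed 1 new [(3,2)] -> total=8

Answer: 8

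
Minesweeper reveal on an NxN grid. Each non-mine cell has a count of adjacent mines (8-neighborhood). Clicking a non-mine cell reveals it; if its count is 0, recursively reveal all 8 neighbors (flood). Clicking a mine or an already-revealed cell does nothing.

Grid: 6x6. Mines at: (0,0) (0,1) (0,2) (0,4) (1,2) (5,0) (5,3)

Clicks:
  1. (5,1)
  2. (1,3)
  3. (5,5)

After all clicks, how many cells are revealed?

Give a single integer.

Click 1 (5,1) count=1: revealed 1 new [(5,1)] -> total=1
Click 2 (1,3) count=3: revealed 1 new [(1,3)] -> total=2
Click 3 (5,5) count=0: revealed 24 new [(1,0) (1,1) (1,4) (1,5) (2,0) (2,1) (2,2) (2,3) (2,4) (2,5) (3,0) (3,1) (3,2) (3,3) (3,4) (3,5) (4,0) (4,1) (4,2) (4,3) (4,4) (4,5) (5,4) (5,5)] -> total=26

Answer: 26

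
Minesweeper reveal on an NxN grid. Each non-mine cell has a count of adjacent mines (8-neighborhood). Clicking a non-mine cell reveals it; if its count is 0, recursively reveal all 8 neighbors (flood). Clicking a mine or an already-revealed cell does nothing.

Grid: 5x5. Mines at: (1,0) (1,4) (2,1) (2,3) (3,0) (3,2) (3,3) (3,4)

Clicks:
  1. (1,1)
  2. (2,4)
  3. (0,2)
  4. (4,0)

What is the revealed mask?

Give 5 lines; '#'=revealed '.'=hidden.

Click 1 (1,1) count=2: revealed 1 new [(1,1)] -> total=1
Click 2 (2,4) count=4: revealed 1 new [(2,4)] -> total=2
Click 3 (0,2) count=0: revealed 5 new [(0,1) (0,2) (0,3) (1,2) (1,3)] -> total=7
Click 4 (4,0) count=1: revealed 1 new [(4,0)] -> total=8

Answer: .###.
.###.
....#
.....
#....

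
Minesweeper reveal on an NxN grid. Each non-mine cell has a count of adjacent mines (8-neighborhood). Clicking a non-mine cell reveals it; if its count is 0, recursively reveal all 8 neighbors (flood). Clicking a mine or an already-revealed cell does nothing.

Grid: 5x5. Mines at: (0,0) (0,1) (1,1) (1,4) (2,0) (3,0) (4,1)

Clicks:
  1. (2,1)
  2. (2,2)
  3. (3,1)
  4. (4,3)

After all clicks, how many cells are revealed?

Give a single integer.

Answer: 11

Derivation:
Click 1 (2,1) count=3: revealed 1 new [(2,1)] -> total=1
Click 2 (2,2) count=1: revealed 1 new [(2,2)] -> total=2
Click 3 (3,1) count=3: revealed 1 new [(3,1)] -> total=3
Click 4 (4,3) count=0: revealed 8 new [(2,3) (2,4) (3,2) (3,3) (3,4) (4,2) (4,3) (4,4)] -> total=11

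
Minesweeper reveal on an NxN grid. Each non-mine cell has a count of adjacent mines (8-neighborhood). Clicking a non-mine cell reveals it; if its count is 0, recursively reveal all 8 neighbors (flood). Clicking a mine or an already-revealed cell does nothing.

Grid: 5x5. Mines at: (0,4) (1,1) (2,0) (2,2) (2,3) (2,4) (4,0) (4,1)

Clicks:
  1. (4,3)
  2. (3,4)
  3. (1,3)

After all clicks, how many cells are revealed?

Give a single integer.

Click 1 (4,3) count=0: revealed 6 new [(3,2) (3,3) (3,4) (4,2) (4,3) (4,4)] -> total=6
Click 2 (3,4) count=2: revealed 0 new [(none)] -> total=6
Click 3 (1,3) count=4: revealed 1 new [(1,3)] -> total=7

Answer: 7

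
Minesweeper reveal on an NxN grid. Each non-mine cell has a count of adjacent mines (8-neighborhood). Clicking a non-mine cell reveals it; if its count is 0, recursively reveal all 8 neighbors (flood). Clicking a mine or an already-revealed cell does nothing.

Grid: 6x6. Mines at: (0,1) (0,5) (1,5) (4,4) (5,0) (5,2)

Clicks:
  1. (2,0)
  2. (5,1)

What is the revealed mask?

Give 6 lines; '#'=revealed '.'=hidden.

Answer: ..###.
#####.
#####.
#####.
####..
.#....

Derivation:
Click 1 (2,0) count=0: revealed 22 new [(0,2) (0,3) (0,4) (1,0) (1,1) (1,2) (1,3) (1,4) (2,0) (2,1) (2,2) (2,3) (2,4) (3,0) (3,1) (3,2) (3,3) (3,4) (4,0) (4,1) (4,2) (4,3)] -> total=22
Click 2 (5,1) count=2: revealed 1 new [(5,1)] -> total=23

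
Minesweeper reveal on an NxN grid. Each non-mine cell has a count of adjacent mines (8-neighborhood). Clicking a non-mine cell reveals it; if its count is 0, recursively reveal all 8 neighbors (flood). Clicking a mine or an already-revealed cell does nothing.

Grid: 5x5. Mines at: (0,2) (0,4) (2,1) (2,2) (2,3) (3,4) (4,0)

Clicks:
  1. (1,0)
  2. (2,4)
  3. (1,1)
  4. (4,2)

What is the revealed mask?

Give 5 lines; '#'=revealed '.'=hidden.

Click 1 (1,0) count=1: revealed 1 new [(1,0)] -> total=1
Click 2 (2,4) count=2: revealed 1 new [(2,4)] -> total=2
Click 3 (1,1) count=3: revealed 1 new [(1,1)] -> total=3
Click 4 (4,2) count=0: revealed 6 new [(3,1) (3,2) (3,3) (4,1) (4,2) (4,3)] -> total=9

Answer: .....
##...
....#
.###.
.###.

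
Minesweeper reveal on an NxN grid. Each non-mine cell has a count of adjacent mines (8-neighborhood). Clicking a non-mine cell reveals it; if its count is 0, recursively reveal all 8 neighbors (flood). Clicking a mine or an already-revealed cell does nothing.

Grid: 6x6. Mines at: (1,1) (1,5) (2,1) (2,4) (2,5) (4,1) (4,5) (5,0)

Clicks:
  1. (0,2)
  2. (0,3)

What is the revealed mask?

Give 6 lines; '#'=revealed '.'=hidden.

Click 1 (0,2) count=1: revealed 1 new [(0,2)] -> total=1
Click 2 (0,3) count=0: revealed 5 new [(0,3) (0,4) (1,2) (1,3) (1,4)] -> total=6

Answer: ..###.
..###.
......
......
......
......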